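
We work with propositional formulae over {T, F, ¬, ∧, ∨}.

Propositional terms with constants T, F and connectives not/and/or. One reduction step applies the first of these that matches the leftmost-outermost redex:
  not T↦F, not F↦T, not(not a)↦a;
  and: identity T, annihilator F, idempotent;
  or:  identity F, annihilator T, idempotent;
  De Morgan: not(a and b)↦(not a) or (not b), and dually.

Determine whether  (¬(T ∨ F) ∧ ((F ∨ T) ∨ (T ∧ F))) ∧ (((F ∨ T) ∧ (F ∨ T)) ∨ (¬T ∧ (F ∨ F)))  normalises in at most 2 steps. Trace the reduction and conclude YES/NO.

  start: (¬(T ∨ F) ∧ ((F ∨ T) ∨ (T ∧ F))) ∧ (((F ∨ T) ∧ (F ∨ T)) ∨ (¬T ∧ (F ∨ F)))
  step 1: ((¬T ∧ ¬F) ∧ ((F ∨ T) ∨ (T ∧ F))) ∧ (((F ∨ T) ∧ (F ∨ T)) ∨ (¬T ∧ (F ∨ F)))
  step 2: ((F ∧ ¬F) ∧ ((F ∨ T) ∨ (T ∧ F))) ∧ (((F ∨ T) ∧ (F ∨ T)) ∨ (¬T ∧ (F ∨ F)))

Answer: NO — after 2 steps the term is ((F ∧ ¬F) ∧ ((F ∨ T) ∨ (T ∧ F))) ∧ (((F ∨ T) ∧ (F ∨ T)) ∨ (¬T ∧ (F ∨ F))), not yet normal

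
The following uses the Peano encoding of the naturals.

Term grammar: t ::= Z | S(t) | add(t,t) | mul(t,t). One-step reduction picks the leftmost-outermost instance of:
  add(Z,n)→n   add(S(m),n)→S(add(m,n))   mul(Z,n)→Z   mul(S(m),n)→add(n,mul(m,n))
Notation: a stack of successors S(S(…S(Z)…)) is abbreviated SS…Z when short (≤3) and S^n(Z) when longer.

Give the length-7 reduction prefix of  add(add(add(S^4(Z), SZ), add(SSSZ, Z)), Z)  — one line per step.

  start: add(add(add(S^4(Z), SZ), add(SSSZ, Z)), Z)
  →1  add(add(S(add(SSSZ, SZ)), add(SSSZ, Z)), Z)
  →2  add(S(add(add(SSSZ, SZ), add(SSSZ, Z))), Z)
  →3  S(add(add(add(SSSZ, SZ), add(SSSZ, Z)), Z))
  →4  S(add(add(S(add(SSZ, SZ)), add(SSSZ, Z)), Z))
  →5  S(add(S(add(add(SSZ, SZ), add(SSSZ, Z))), Z))
  →6  S(S(add(add(add(SSZ, SZ), add(SSSZ, Z)), Z)))
  →7  S(S(add(add(S(add(SZ, SZ)), add(SSSZ, Z)), Z)))

Answer: after 7 steps: S(S(add(add(S(add(SZ, SZ)), add(SSSZ, Z)), Z)))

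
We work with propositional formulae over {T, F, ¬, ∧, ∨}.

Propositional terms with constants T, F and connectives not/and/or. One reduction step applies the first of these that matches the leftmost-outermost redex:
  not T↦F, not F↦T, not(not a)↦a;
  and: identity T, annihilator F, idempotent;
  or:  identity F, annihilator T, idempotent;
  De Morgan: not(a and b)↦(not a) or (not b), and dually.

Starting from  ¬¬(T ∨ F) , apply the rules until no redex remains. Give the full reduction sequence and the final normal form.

  start: ¬¬(T ∨ F)
  [1] T ∨ F
  [2] T

Answer: normal form = T  (in 2 steps)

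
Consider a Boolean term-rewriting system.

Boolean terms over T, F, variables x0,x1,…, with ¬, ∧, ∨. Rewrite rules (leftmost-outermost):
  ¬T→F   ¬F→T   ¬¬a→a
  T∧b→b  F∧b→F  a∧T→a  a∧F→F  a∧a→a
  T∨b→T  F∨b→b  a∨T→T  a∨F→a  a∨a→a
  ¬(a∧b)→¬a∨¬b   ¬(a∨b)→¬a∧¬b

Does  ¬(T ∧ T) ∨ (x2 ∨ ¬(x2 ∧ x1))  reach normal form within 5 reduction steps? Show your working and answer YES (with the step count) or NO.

  start: ¬(T ∧ T) ∨ (x2 ∨ ¬(x2 ∧ x1))
  step 1: (¬T ∨ ¬T) ∨ (x2 ∨ ¬(x2 ∧ x1))
  step 2: ¬T ∨ (x2 ∨ ¬(x2 ∧ x1))
  step 3: F ∨ (x2 ∨ ¬(x2 ∧ x1))
  step 4: x2 ∨ ¬(x2 ∧ x1)
  step 5: x2 ∨ (¬x2 ∨ ¬x1)

Answer: YES — reaches normal form x2 ∨ (¬x2 ∨ ¬x1) in 5 ≤ 5 steps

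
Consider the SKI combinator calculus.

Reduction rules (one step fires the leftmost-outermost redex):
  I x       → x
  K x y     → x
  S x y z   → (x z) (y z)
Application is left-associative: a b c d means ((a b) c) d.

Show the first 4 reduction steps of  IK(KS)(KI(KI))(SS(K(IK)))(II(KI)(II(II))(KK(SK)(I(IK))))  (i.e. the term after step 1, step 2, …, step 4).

Answer: after 4 steps: S(I(KI)(II(II))(KK(SK)(I(IK))))

Working:
  start: IK(KS)(KI(KI))(SS(K(IK)))(II(KI)(II(II))(KK(SK)(I(IK))))
  →1  K(KS)(KI(KI))(SS(K(IK)))(II(KI)(II(II))(KK(SK)(I(IK))))
  →2  KS(SS(K(IK)))(II(KI)(II(II))(KK(SK)(I(IK))))
  →3  S(II(KI)(II(II))(KK(SK)(I(IK))))
  →4  S(I(KI)(II(II))(KK(SK)(I(IK))))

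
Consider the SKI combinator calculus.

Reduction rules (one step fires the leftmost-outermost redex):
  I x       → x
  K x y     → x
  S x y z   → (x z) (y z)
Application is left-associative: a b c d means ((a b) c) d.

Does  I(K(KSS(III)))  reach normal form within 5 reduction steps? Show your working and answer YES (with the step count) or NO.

  start: I(K(KSS(III)))
  step 1: K(KSS(III))
  step 2: K(S(III))
  step 3: K(S(II))
  step 4: K(SI)

Answer: YES — reaches normal form K(SI) in 4 ≤ 5 steps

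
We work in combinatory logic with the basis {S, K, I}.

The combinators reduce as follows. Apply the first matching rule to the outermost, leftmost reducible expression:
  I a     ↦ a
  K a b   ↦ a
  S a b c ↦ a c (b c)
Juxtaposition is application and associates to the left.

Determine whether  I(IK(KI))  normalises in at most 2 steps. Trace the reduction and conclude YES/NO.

Answer: YES — reaches normal form K(KI) in 2 ≤ 2 steps

Derivation:
  start: I(IK(KI))
  step 1: IK(KI)
  step 2: K(KI)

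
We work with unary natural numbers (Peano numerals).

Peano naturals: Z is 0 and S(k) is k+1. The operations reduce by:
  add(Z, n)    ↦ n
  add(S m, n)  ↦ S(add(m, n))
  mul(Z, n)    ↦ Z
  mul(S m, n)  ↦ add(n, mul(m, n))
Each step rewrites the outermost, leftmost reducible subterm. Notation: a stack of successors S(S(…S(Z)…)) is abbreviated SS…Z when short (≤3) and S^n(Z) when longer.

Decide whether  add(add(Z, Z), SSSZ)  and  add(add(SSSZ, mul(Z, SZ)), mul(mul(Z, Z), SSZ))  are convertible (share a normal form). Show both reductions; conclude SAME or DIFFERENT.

Answer: SAME — A ⇓ SSSZ, B ⇓ SSSZ

Reduction:
Term A:
  start: add(add(Z, Z), SSSZ)
  →1  add(Z, SSSZ)
  →2  SSSZ

Term B:
  start: add(add(SSSZ, mul(Z, SZ)), mul(mul(Z, Z), SSZ))
  →1  add(S(add(SSZ, mul(Z, SZ))), mul(mul(Z, Z), SSZ))
  →2  S(add(add(SSZ, mul(Z, SZ)), mul(mul(Z, Z), SSZ)))
  →3  S(add(S(add(SZ, mul(Z, SZ))), mul(mul(Z, Z), SSZ)))
  →4  S(S(add(add(SZ, mul(Z, SZ)), mul(mul(Z, Z), SSZ))))
  →5  S(S(add(S(add(Z, mul(Z, SZ))), mul(mul(Z, Z), SSZ))))
  →6  S(S(S(add(add(Z, mul(Z, SZ)), mul(mul(Z, Z), SSZ)))))
  →7  S(S(S(add(mul(Z, SZ), mul(mul(Z, Z), SSZ)))))
  →8  S(S(S(add(Z, mul(mul(Z, Z), SSZ)))))
  →9  S(S(S(mul(mul(Z, Z), SSZ))))
  →10  S(S(S(mul(Z, SSZ))))
  →11  SSSZ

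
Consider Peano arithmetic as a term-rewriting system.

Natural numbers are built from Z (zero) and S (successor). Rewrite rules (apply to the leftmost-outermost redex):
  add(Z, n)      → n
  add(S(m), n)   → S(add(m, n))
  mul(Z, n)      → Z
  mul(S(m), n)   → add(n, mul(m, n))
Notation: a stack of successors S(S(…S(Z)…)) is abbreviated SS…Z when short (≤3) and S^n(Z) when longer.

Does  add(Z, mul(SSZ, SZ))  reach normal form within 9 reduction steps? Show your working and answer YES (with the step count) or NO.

Answer: YES — reaches normal form SSZ in 8 ≤ 9 steps

Reduction:
  start: add(Z, mul(SSZ, SZ))
  step 1: mul(SSZ, SZ)
  step 2: add(SZ, mul(SZ, SZ))
  step 3: S(add(Z, mul(SZ, SZ)))
  step 4: S(mul(SZ, SZ))
  step 5: S(add(SZ, mul(Z, SZ)))
  step 6: S(S(add(Z, mul(Z, SZ))))
  step 7: S(S(mul(Z, SZ)))
  step 8: SSZ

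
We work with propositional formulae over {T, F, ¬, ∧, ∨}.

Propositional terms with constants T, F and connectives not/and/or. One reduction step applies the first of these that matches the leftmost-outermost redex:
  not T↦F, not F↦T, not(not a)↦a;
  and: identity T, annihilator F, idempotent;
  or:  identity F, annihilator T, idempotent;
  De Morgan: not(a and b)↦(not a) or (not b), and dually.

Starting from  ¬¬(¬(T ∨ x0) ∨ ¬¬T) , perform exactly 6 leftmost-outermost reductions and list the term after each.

  start: ¬¬(¬(T ∨ x0) ∨ ¬¬T)
  step 1: ¬(T ∨ x0) ∨ ¬¬T
  step 2: (¬T ∧ ¬x0) ∨ ¬¬T
  step 3: (F ∧ ¬x0) ∨ ¬¬T
  step 4: F ∨ ¬¬T
  step 5: ¬¬T
  step 6: T

Answer: after 6 steps: T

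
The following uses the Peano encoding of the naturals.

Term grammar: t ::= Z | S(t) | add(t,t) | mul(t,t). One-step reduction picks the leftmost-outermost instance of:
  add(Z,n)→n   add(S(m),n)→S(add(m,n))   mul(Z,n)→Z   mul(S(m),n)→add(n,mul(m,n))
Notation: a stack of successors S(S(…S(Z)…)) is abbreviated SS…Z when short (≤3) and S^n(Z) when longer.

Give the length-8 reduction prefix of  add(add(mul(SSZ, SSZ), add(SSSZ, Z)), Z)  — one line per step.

  start: add(add(mul(SSZ, SSZ), add(SSSZ, Z)), Z)
  step 1: add(add(add(SSZ, mul(SZ, SSZ)), add(SSSZ, Z)), Z)
  step 2: add(add(S(add(SZ, mul(SZ, SSZ))), add(SSSZ, Z)), Z)
  step 3: add(S(add(add(SZ, mul(SZ, SSZ)), add(SSSZ, Z))), Z)
  step 4: S(add(add(add(SZ, mul(SZ, SSZ)), add(SSSZ, Z)), Z))
  step 5: S(add(add(S(add(Z, mul(SZ, SSZ))), add(SSSZ, Z)), Z))
  step 6: S(add(S(add(add(Z, mul(SZ, SSZ)), add(SSSZ, Z))), Z))
  step 7: S(S(add(add(add(Z, mul(SZ, SSZ)), add(SSSZ, Z)), Z)))
  step 8: S(S(add(add(mul(SZ, SSZ), add(SSSZ, Z)), Z)))

Answer: after 8 steps: S(S(add(add(mul(SZ, SSZ), add(SSSZ, Z)), Z)))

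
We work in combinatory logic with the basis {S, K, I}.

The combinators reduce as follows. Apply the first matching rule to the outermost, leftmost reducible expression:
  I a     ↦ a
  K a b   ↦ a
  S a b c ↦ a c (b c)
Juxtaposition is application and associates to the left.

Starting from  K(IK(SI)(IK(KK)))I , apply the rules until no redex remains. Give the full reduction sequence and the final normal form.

  start: K(IK(SI)(IK(KK)))I
  step 1: IK(SI)(IK(KK))
  step 2: K(SI)(IK(KK))
  step 3: SI

Answer: normal form = SI  (in 3 steps)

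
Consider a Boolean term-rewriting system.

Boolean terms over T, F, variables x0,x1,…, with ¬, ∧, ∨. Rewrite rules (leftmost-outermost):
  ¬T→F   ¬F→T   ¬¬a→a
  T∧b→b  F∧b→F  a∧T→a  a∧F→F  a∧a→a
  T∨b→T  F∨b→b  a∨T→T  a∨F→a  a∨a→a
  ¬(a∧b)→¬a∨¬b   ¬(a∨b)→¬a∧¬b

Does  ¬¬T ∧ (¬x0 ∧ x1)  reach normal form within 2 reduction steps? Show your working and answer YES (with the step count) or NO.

Answer: YES — reaches normal form ¬x0 ∧ x1 in 2 ≤ 2 steps

Working:
  start: ¬¬T ∧ (¬x0 ∧ x1)
  [1] T ∧ (¬x0 ∧ x1)
  [2] ¬x0 ∧ x1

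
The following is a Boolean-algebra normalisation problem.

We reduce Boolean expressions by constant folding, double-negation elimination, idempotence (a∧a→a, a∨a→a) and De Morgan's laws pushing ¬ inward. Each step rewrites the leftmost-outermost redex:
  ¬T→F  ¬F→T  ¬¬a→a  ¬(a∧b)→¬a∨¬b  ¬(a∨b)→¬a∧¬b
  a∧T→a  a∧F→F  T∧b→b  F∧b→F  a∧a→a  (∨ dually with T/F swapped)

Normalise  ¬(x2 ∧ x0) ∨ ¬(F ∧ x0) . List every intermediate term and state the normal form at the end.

Answer: normal form = T  (in 5 steps)

Working:
  start: ¬(x2 ∧ x0) ∨ ¬(F ∧ x0)
  [1] (¬x2 ∨ ¬x0) ∨ ¬(F ∧ x0)
  [2] (¬x2 ∨ ¬x0) ∨ (¬F ∨ ¬x0)
  [3] (¬x2 ∨ ¬x0) ∨ (T ∨ ¬x0)
  [4] (¬x2 ∨ ¬x0) ∨ T
  [5] T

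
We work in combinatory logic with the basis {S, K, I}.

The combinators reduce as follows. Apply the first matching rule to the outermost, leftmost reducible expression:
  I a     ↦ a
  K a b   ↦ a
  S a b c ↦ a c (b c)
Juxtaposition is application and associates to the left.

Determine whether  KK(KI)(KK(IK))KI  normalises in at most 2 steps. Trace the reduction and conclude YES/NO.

  start: KK(KI)(KK(IK))KI
  →1  K(KK(IK))KI
  →2  KK(IK)I

Answer: NO — after 2 steps the term is KK(IK)I, not yet normal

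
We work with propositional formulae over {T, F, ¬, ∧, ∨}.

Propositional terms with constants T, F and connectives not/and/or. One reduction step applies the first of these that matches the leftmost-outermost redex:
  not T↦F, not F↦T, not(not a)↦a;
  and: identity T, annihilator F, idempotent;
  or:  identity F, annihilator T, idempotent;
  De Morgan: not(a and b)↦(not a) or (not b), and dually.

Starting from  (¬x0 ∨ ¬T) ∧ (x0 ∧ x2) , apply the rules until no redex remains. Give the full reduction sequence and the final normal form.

  start: (¬x0 ∨ ¬T) ∧ (x0 ∧ x2)
  step 1: (¬x0 ∨ F) ∧ (x0 ∧ x2)
  step 2: ¬x0 ∧ (x0 ∧ x2)

Answer: normal form = ¬x0 ∧ (x0 ∧ x2)  (in 2 steps)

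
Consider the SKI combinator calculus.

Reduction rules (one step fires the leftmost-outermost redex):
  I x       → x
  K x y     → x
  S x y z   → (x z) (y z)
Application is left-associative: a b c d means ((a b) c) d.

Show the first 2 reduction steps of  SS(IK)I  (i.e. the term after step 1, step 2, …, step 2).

  start: SS(IK)I
  step 1: SI(IKI)
  step 2: SI(KI)

Answer: after 2 steps: SI(KI)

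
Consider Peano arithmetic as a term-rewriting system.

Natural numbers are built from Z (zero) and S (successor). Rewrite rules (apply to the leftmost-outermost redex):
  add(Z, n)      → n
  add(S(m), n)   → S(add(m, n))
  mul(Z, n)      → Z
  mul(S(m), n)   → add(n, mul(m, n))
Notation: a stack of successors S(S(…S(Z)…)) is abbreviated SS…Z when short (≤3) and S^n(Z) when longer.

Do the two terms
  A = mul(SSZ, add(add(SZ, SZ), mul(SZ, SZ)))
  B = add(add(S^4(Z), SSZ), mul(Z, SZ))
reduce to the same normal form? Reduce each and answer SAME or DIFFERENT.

Term A:
  start: mul(SSZ, add(add(SZ, SZ), mul(SZ, SZ)))
  [1] add(add(add(SZ, SZ), mul(SZ, SZ)), mul(SZ, add(add(SZ, SZ), mul(SZ, SZ))))
  [2] add(add(S(add(Z, SZ)), mul(SZ, SZ)), mul(SZ, add(add(SZ, SZ), mul(SZ, SZ))))
  [3] add(S(add(add(Z, SZ), mul(SZ, SZ))), mul(SZ, add(add(SZ, SZ), mul(SZ, SZ))))
  [4] S(add(add(add(Z, SZ), mul(SZ, SZ)), mul(SZ, add(add(SZ, SZ), mul(SZ, SZ)))))
  [5] S(add(add(SZ, mul(SZ, SZ)), mul(SZ, add(add(SZ, SZ), mul(SZ, SZ)))))
  [6] S(add(S(add(Z, mul(SZ, SZ))), mul(SZ, add(add(SZ, SZ), mul(SZ, SZ)))))
  [7] S(S(add(add(Z, mul(SZ, SZ)), mul(SZ, add(add(SZ, SZ), mul(SZ, SZ))))))
  [8] S(S(add(mul(SZ, SZ), mul(SZ, add(add(SZ, SZ), mul(SZ, SZ))))))
  [9] S(S(add(add(SZ, mul(Z, SZ)), mul(SZ, add(add(SZ, SZ), mul(SZ, SZ))))))
  [10] S(S(add(S(add(Z, mul(Z, SZ))), mul(SZ, add(add(SZ, SZ), mul(SZ, SZ))))))
  [11] S(S(S(add(add(Z, mul(Z, SZ)), mul(SZ, add(add(SZ, SZ), mul(SZ, SZ)))))))
  [12] S(S(S(add(mul(Z, SZ), mul(SZ, add(add(SZ, SZ), mul(SZ, SZ)))))))
  [13] S(S(S(add(Z, mul(SZ, add(add(SZ, SZ), mul(SZ, SZ)))))))
  [14] S(S(S(mul(SZ, add(add(SZ, SZ), mul(SZ, SZ))))))
  [15] S(S(S(add(add(add(SZ, SZ), mul(SZ, SZ)), mul(Z, add(add(SZ, SZ), mul(SZ, SZ)))))))
  [16] S(S(S(add(add(S(add(Z, SZ)), mul(SZ, SZ)), mul(Z, add(add(SZ, SZ), mul(SZ, SZ)))))))
  [17] S(S(S(add(S(add(add(Z, SZ), mul(SZ, SZ))), mul(Z, add(add(SZ, SZ), mul(SZ, SZ)))))))
  [18] S(S(S(S(add(add(add(Z, SZ), mul(SZ, SZ)), mul(Z, add(add(SZ, SZ), mul(SZ, SZ))))))))
  [19] S(S(S(S(add(add(SZ, mul(SZ, SZ)), mul(Z, add(add(SZ, SZ), mul(SZ, SZ))))))))
  [20] S(S(S(S(add(S(add(Z, mul(SZ, SZ))), mul(Z, add(add(SZ, SZ), mul(SZ, SZ))))))))
  [21] S(S(S(S(S(add(add(Z, mul(SZ, SZ)), mul(Z, add(add(SZ, SZ), mul(SZ, SZ)))))))))
  [22] S(S(S(S(S(add(mul(SZ, SZ), mul(Z, add(add(SZ, SZ), mul(SZ, SZ)))))))))
  [23] S(S(S(S(S(add(add(SZ, mul(Z, SZ)), mul(Z, add(add(SZ, SZ), mul(SZ, SZ)))))))))
  [24] S(S(S(S(S(add(S(add(Z, mul(Z, SZ))), mul(Z, add(add(SZ, SZ), mul(SZ, SZ)))))))))
  [25] S(S(S(S(S(S(add(add(Z, mul(Z, SZ)), mul(Z, add(add(SZ, SZ), mul(SZ, SZ))))))))))
  [26] S(S(S(S(S(S(add(mul(Z, SZ), mul(Z, add(add(SZ, SZ), mul(SZ, SZ))))))))))
  [27] S(S(S(S(S(S(add(Z, mul(Z, add(add(SZ, SZ), mul(SZ, SZ))))))))))
  [28] S(S(S(S(S(S(mul(Z, add(add(SZ, SZ), mul(SZ, SZ)))))))))
  [29] S^6(Z)

Term B:
  start: add(add(S^4(Z), SSZ), mul(Z, SZ))
  [1] add(S(add(SSSZ, SSZ)), mul(Z, SZ))
  [2] S(add(add(SSSZ, SSZ), mul(Z, SZ)))
  [3] S(add(S(add(SSZ, SSZ)), mul(Z, SZ)))
  [4] S(S(add(add(SSZ, SSZ), mul(Z, SZ))))
  [5] S(S(add(S(add(SZ, SSZ)), mul(Z, SZ))))
  [6] S(S(S(add(add(SZ, SSZ), mul(Z, SZ)))))
  [7] S(S(S(add(S(add(Z, SSZ)), mul(Z, SZ)))))
  [8] S(S(S(S(add(add(Z, SSZ), mul(Z, SZ))))))
  [9] S(S(S(S(add(SSZ, mul(Z, SZ))))))
  [10] S(S(S(S(S(add(SZ, mul(Z, SZ)))))))
  [11] S(S(S(S(S(S(add(Z, mul(Z, SZ))))))))
  [12] S(S(S(S(S(S(mul(Z, SZ)))))))
  [13] S^6(Z)

Answer: SAME — A ⇓ S^6(Z), B ⇓ S^6(Z)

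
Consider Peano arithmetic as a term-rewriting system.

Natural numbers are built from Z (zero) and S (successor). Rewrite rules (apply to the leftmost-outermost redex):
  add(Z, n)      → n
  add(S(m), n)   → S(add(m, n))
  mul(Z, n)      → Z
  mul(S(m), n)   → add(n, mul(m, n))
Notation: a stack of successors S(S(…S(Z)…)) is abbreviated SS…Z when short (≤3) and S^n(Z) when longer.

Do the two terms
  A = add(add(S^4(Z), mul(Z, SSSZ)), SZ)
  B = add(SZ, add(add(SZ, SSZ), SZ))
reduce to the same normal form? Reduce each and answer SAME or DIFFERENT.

Answer: SAME — A ⇓ S^5(Z), B ⇓ S^5(Z)

Working:
Term A:
  start: add(add(S^4(Z), mul(Z, SSSZ)), SZ)
  step 1: add(S(add(SSSZ, mul(Z, SSSZ))), SZ)
  step 2: S(add(add(SSSZ, mul(Z, SSSZ)), SZ))
  step 3: S(add(S(add(SSZ, mul(Z, SSSZ))), SZ))
  step 4: S(S(add(add(SSZ, mul(Z, SSSZ)), SZ)))
  step 5: S(S(add(S(add(SZ, mul(Z, SSSZ))), SZ)))
  step 6: S(S(S(add(add(SZ, mul(Z, SSSZ)), SZ))))
  step 7: S(S(S(add(S(add(Z, mul(Z, SSSZ))), SZ))))
  step 8: S(S(S(S(add(add(Z, mul(Z, SSSZ)), SZ)))))
  step 9: S(S(S(S(add(mul(Z, SSSZ), SZ)))))
  step 10: S(S(S(S(add(Z, SZ)))))
  step 11: S^5(Z)

Term B:
  start: add(SZ, add(add(SZ, SSZ), SZ))
  step 1: S(add(Z, add(add(SZ, SSZ), SZ)))
  step 2: S(add(add(SZ, SSZ), SZ))
  step 3: S(add(S(add(Z, SSZ)), SZ))
  step 4: S(S(add(add(Z, SSZ), SZ)))
  step 5: S(S(add(SSZ, SZ)))
  step 6: S(S(S(add(SZ, SZ))))
  step 7: S(S(S(S(add(Z, SZ)))))
  step 8: S^5(Z)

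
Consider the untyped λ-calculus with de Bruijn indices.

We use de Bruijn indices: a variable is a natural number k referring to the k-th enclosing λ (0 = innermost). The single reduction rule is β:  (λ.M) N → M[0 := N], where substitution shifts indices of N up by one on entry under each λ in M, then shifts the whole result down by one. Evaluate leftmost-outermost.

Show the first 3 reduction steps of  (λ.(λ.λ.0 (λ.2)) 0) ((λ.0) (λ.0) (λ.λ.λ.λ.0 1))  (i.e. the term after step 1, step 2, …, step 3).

  start: (λ.(λ.λ.0 (λ.2)) 0) ((λ.0) (λ.0) (λ.λ.λ.λ.0 1))
  step 1: (λ.λ.0 (λ.2)) ((λ.0) (λ.0) (λ.λ.λ.λ.0 1))
  step 2: λ.0 (λ.(λ.0) (λ.0) (λ.λ.λ.λ.0 1))
  step 3: λ.0 (λ.(λ.0) (λ.λ.λ.λ.0 1))

Answer: after 3 steps: λ.0 (λ.(λ.0) (λ.λ.λ.λ.0 1))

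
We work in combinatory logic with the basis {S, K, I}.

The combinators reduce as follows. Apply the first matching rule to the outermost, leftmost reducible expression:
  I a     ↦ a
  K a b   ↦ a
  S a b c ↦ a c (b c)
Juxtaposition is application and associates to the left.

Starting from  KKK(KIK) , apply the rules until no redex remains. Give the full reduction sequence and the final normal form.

  start: KKK(KIK)
  →1  K(KIK)
  →2  KI

Answer: normal form = KI  (in 2 steps)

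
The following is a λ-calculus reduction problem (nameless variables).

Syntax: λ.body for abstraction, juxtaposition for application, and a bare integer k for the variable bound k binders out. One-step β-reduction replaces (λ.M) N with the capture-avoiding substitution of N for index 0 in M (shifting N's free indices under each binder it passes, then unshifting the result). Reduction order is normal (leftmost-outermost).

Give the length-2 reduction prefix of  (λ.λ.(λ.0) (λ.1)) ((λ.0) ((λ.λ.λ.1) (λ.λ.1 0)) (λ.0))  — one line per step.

  start: (λ.λ.(λ.0) (λ.1)) ((λ.0) ((λ.λ.λ.1) (λ.λ.1 0)) (λ.0))
  [1] λ.(λ.0) (λ.1)
  [2] λ.λ.1

Answer: after 2 steps: λ.λ.1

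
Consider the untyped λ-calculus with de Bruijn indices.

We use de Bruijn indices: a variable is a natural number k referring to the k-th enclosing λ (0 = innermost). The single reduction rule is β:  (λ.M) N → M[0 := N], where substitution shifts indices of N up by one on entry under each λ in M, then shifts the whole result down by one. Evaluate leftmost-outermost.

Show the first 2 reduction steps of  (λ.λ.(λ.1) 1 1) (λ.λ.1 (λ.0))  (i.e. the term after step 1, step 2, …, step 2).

Answer: after 2 steps: λ.0 (λ.λ.1 (λ.0))

Reduction:
  start: (λ.λ.(λ.1) 1 1) (λ.λ.1 (λ.0))
  step 1: λ.(λ.1) (λ.λ.1 (λ.0)) (λ.λ.1 (λ.0))
  step 2: λ.0 (λ.λ.1 (λ.0))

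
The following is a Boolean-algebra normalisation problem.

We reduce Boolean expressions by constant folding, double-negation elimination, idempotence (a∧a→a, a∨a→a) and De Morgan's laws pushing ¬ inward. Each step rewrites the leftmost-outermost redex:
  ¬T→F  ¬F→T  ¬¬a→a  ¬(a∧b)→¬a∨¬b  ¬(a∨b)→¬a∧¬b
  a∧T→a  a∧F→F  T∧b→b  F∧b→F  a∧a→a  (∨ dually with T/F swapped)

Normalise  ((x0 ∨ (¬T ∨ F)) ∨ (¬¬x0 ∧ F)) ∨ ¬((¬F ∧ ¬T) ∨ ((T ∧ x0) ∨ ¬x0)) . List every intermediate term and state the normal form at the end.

  start: ((x0 ∨ (¬T ∨ F)) ∨ (¬¬x0 ∧ F)) ∨ ¬((¬F ∧ ¬T) ∨ ((T ∧ x0) ∨ ¬x0))
  step 1: ((x0 ∨ ¬T) ∨ (¬¬x0 ∧ F)) ∨ ¬((¬F ∧ ¬T) ∨ ((T ∧ x0) ∨ ¬x0))
  step 2: ((x0 ∨ F) ∨ (¬¬x0 ∧ F)) ∨ ¬((¬F ∧ ¬T) ∨ ((T ∧ x0) ∨ ¬x0))
  step 3: (x0 ∨ (¬¬x0 ∧ F)) ∨ ¬((¬F ∧ ¬T) ∨ ((T ∧ x0) ∨ ¬x0))
  step 4: (x0 ∨ F) ∨ ¬((¬F ∧ ¬T) ∨ ((T ∧ x0) ∨ ¬x0))
  step 5: x0 ∨ ¬((¬F ∧ ¬T) ∨ ((T ∧ x0) ∨ ¬x0))
  step 6: x0 ∨ (¬(¬F ∧ ¬T) ∧ ¬((T ∧ x0) ∨ ¬x0))
  step 7: x0 ∨ ((¬¬F ∨ ¬¬T) ∧ ¬((T ∧ x0) ∨ ¬x0))
  step 8: x0 ∨ ((F ∨ ¬¬T) ∧ ¬((T ∧ x0) ∨ ¬x0))
  step 9: x0 ∨ (¬¬T ∧ ¬((T ∧ x0) ∨ ¬x0))
  step 10: x0 ∨ (T ∧ ¬((T ∧ x0) ∨ ¬x0))
  step 11: x0 ∨ ¬((T ∧ x0) ∨ ¬x0)
  step 12: x0 ∨ (¬(T ∧ x0) ∧ ¬¬x0)
  step 13: x0 ∨ ((¬T ∨ ¬x0) ∧ ¬¬x0)
  step 14: x0 ∨ ((F ∨ ¬x0) ∧ ¬¬x0)
  step 15: x0 ∨ (¬x0 ∧ ¬¬x0)
  step 16: x0 ∨ (¬x0 ∧ x0)

Answer: normal form = x0 ∨ (¬x0 ∧ x0)  (in 16 steps)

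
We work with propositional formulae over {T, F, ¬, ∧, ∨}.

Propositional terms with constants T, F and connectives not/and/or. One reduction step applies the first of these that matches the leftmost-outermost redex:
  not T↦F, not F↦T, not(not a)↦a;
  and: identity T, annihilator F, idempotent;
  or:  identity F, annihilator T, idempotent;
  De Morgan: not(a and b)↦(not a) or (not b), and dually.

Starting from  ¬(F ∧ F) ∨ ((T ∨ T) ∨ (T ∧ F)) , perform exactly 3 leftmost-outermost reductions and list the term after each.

  start: ¬(F ∧ F) ∨ ((T ∨ T) ∨ (T ∧ F))
  step 1: (¬F ∨ ¬F) ∨ ((T ∨ T) ∨ (T ∧ F))
  step 2: ¬F ∨ ((T ∨ T) ∨ (T ∧ F))
  step 3: T ∨ ((T ∨ T) ∨ (T ∧ F))

Answer: after 3 steps: T ∨ ((T ∨ T) ∨ (T ∧ F))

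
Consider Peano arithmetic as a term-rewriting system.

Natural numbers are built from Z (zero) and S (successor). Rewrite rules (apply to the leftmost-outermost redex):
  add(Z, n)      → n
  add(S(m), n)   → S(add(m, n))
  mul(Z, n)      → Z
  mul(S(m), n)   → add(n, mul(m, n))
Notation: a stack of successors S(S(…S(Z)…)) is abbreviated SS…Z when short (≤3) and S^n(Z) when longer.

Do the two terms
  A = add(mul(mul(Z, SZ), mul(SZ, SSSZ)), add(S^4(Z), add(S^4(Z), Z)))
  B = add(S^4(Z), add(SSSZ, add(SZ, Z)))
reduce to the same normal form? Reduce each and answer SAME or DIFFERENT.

Answer: SAME — A ⇓ S^8(Z), B ⇓ S^8(Z)

Reduction:
Term A:
  start: add(mul(mul(Z, SZ), mul(SZ, SSSZ)), add(S^4(Z), add(S^4(Z), Z)))
  [1] add(mul(Z, mul(SZ, SSSZ)), add(S^4(Z), add(S^4(Z), Z)))
  [2] add(Z, add(S^4(Z), add(S^4(Z), Z)))
  [3] add(S^4(Z), add(S^4(Z), Z))
  [4] S(add(SSSZ, add(S^4(Z), Z)))
  [5] S(S(add(SSZ, add(S^4(Z), Z))))
  [6] S(S(S(add(SZ, add(S^4(Z), Z)))))
  [7] S(S(S(S(add(Z, add(S^4(Z), Z))))))
  [8] S(S(S(S(add(S^4(Z), Z)))))
  [9] S(S(S(S(S(add(SSSZ, Z))))))
  [10] S(S(S(S(S(S(add(SSZ, Z)))))))
  [11] S(S(S(S(S(S(S(add(SZ, Z))))))))
  [12] S(S(S(S(S(S(S(S(add(Z, Z)))))))))
  [13] S^8(Z)

Term B:
  start: add(S^4(Z), add(SSSZ, add(SZ, Z)))
  [1] S(add(SSSZ, add(SSSZ, add(SZ, Z))))
  [2] S(S(add(SSZ, add(SSSZ, add(SZ, Z)))))
  [3] S(S(S(add(SZ, add(SSSZ, add(SZ, Z))))))
  [4] S(S(S(S(add(Z, add(SSSZ, add(SZ, Z)))))))
  [5] S(S(S(S(add(SSSZ, add(SZ, Z))))))
  [6] S(S(S(S(S(add(SSZ, add(SZ, Z)))))))
  [7] S(S(S(S(S(S(add(SZ, add(SZ, Z))))))))
  [8] S(S(S(S(S(S(S(add(Z, add(SZ, Z)))))))))
  [9] S(S(S(S(S(S(S(add(SZ, Z))))))))
  [10] S(S(S(S(S(S(S(S(add(Z, Z)))))))))
  [11] S^8(Z)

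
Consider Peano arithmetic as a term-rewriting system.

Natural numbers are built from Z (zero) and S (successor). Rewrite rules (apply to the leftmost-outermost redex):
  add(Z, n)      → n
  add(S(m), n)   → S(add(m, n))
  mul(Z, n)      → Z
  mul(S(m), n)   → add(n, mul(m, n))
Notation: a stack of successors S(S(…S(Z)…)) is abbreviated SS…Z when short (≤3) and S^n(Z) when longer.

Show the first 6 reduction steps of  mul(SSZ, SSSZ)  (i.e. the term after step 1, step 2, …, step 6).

  start: mul(SSZ, SSSZ)
  [1] add(SSSZ, mul(SZ, SSSZ))
  [2] S(add(SSZ, mul(SZ, SSSZ)))
  [3] S(S(add(SZ, mul(SZ, SSSZ))))
  [4] S(S(S(add(Z, mul(SZ, SSSZ)))))
  [5] S(S(S(mul(SZ, SSSZ))))
  [6] S(S(S(add(SSSZ, mul(Z, SSSZ)))))

Answer: after 6 steps: S(S(S(add(SSSZ, mul(Z, SSSZ)))))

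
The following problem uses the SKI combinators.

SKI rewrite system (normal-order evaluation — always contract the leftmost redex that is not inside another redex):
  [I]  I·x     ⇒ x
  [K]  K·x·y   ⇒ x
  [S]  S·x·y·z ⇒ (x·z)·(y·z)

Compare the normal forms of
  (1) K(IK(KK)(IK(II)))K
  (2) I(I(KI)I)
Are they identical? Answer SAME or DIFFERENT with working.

Answer: DIFFERENT — A ⇓ KK, B ⇓ I

Derivation:
Term A:
  start: K(IK(KK)(IK(II)))K
  [1] IK(KK)(IK(II))
  [2] K(KK)(IK(II))
  [3] KK

Term B:
  start: I(I(KI)I)
  [1] I(KI)I
  [2] KII
  [3] I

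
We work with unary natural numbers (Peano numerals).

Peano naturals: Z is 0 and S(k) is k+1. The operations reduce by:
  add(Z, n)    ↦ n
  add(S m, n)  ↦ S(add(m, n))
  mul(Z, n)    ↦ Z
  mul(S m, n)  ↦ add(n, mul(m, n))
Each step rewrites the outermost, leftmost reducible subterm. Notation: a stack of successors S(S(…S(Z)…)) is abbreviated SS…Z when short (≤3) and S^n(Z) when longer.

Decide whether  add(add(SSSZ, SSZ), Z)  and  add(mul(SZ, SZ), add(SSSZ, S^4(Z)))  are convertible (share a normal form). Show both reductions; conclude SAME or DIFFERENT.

Answer: DIFFERENT — A ⇓ S^5(Z), B ⇓ S^8(Z)

Working:
Term A:
  start: add(add(SSSZ, SSZ), Z)
  step 1: add(S(add(SSZ, SSZ)), Z)
  step 2: S(add(add(SSZ, SSZ), Z))
  step 3: S(add(S(add(SZ, SSZ)), Z))
  step 4: S(S(add(add(SZ, SSZ), Z)))
  step 5: S(S(add(S(add(Z, SSZ)), Z)))
  step 6: S(S(S(add(add(Z, SSZ), Z))))
  step 7: S(S(S(add(SSZ, Z))))
  step 8: S(S(S(S(add(SZ, Z)))))
  step 9: S(S(S(S(S(add(Z, Z))))))
  step 10: S^5(Z)

Term B:
  start: add(mul(SZ, SZ), add(SSSZ, S^4(Z)))
  step 1: add(add(SZ, mul(Z, SZ)), add(SSSZ, S^4(Z)))
  step 2: add(S(add(Z, mul(Z, SZ))), add(SSSZ, S^4(Z)))
  step 3: S(add(add(Z, mul(Z, SZ)), add(SSSZ, S^4(Z))))
  step 4: S(add(mul(Z, SZ), add(SSSZ, S^4(Z))))
  step 5: S(add(Z, add(SSSZ, S^4(Z))))
  step 6: S(add(SSSZ, S^4(Z)))
  step 7: S(S(add(SSZ, S^4(Z))))
  step 8: S(S(S(add(SZ, S^4(Z)))))
  step 9: S(S(S(S(add(Z, S^4(Z))))))
  step 10: S^8(Z)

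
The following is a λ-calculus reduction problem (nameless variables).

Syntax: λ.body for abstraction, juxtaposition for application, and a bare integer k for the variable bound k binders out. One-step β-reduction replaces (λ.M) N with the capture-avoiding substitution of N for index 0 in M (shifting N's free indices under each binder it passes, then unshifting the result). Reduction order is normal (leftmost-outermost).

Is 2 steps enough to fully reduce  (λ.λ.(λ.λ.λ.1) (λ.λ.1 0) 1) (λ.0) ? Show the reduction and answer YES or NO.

  start: (λ.λ.(λ.λ.λ.1) (λ.λ.1 0) 1) (λ.0)
  step 1: λ.(λ.λ.λ.1) (λ.λ.1 0) (λ.0)
  step 2: λ.(λ.λ.1) (λ.0)

Answer: NO — after 2 steps the term is λ.(λ.λ.1) (λ.0), not yet normal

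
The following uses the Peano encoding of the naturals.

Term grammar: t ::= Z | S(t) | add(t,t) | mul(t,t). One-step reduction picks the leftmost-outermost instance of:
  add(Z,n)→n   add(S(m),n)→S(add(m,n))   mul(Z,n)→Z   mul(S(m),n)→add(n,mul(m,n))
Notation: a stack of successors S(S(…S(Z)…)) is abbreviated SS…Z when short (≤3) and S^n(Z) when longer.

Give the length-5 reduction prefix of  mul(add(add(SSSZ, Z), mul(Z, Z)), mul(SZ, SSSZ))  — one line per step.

  start: mul(add(add(SSSZ, Z), mul(Z, Z)), mul(SZ, SSSZ))
  [1] mul(add(S(add(SSZ, Z)), mul(Z, Z)), mul(SZ, SSSZ))
  [2] mul(S(add(add(SSZ, Z), mul(Z, Z))), mul(SZ, SSSZ))
  [3] add(mul(SZ, SSSZ), mul(add(add(SSZ, Z), mul(Z, Z)), mul(SZ, SSSZ)))
  [4] add(add(SSSZ, mul(Z, SSSZ)), mul(add(add(SSZ, Z), mul(Z, Z)), mul(SZ, SSSZ)))
  [5] add(S(add(SSZ, mul(Z, SSSZ))), mul(add(add(SSZ, Z), mul(Z, Z)), mul(SZ, SSSZ)))

Answer: after 5 steps: add(S(add(SSZ, mul(Z, SSSZ))), mul(add(add(SSZ, Z), mul(Z, Z)), mul(SZ, SSSZ)))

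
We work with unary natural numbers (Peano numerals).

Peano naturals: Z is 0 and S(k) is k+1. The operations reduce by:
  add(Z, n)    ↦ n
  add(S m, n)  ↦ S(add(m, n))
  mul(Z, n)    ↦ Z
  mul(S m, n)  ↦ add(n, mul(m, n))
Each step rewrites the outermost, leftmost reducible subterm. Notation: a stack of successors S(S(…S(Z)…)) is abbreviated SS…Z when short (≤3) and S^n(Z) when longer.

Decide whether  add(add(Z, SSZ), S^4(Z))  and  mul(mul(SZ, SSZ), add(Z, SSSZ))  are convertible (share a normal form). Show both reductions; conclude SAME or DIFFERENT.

Term A:
  start: add(add(Z, SSZ), S^4(Z))
  →1  add(SSZ, S^4(Z))
  →2  S(add(SZ, S^4(Z)))
  →3  S(S(add(Z, S^4(Z))))
  →4  S^6(Z)

Term B:
  start: mul(mul(SZ, SSZ), add(Z, SSSZ))
  →1  mul(add(SSZ, mul(Z, SSZ)), add(Z, SSSZ))
  →2  mul(S(add(SZ, mul(Z, SSZ))), add(Z, SSSZ))
  →3  add(add(Z, SSSZ), mul(add(SZ, mul(Z, SSZ)), add(Z, SSSZ)))
  →4  add(SSSZ, mul(add(SZ, mul(Z, SSZ)), add(Z, SSSZ)))
  →5  S(add(SSZ, mul(add(SZ, mul(Z, SSZ)), add(Z, SSSZ))))
  →6  S(S(add(SZ, mul(add(SZ, mul(Z, SSZ)), add(Z, SSSZ)))))
  →7  S(S(S(add(Z, mul(add(SZ, mul(Z, SSZ)), add(Z, SSSZ))))))
  →8  S(S(S(mul(add(SZ, mul(Z, SSZ)), add(Z, SSSZ)))))
  →9  S(S(S(mul(S(add(Z, mul(Z, SSZ))), add(Z, SSSZ)))))
  →10  S(S(S(add(add(Z, SSSZ), mul(add(Z, mul(Z, SSZ)), add(Z, SSSZ))))))
  →11  S(S(S(add(SSSZ, mul(add(Z, mul(Z, SSZ)), add(Z, SSSZ))))))
  →12  S(S(S(S(add(SSZ, mul(add(Z, mul(Z, SSZ)), add(Z, SSSZ)))))))
  →13  S(S(S(S(S(add(SZ, mul(add(Z, mul(Z, SSZ)), add(Z, SSSZ))))))))
  →14  S(S(S(S(S(S(add(Z, mul(add(Z, mul(Z, SSZ)), add(Z, SSSZ)))))))))
  →15  S(S(S(S(S(S(mul(add(Z, mul(Z, SSZ)), add(Z, SSSZ))))))))
  →16  S(S(S(S(S(S(mul(mul(Z, SSZ), add(Z, SSSZ))))))))
  →17  S(S(S(S(S(S(mul(Z, add(Z, SSSZ))))))))
  →18  S^6(Z)

Answer: SAME — A ⇓ S^6(Z), B ⇓ S^6(Z)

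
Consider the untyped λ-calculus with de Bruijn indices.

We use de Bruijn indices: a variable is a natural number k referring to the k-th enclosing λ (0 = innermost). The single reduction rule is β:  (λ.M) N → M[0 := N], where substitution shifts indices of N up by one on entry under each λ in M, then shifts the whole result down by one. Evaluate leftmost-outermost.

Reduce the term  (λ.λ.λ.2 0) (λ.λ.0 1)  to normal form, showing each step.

Answer: normal form = λ.λ.λ.0 1  (in 2 steps)

Reduction:
  start: (λ.λ.λ.2 0) (λ.λ.0 1)
  [1] λ.λ.(λ.λ.0 1) 0
  [2] λ.λ.λ.0 1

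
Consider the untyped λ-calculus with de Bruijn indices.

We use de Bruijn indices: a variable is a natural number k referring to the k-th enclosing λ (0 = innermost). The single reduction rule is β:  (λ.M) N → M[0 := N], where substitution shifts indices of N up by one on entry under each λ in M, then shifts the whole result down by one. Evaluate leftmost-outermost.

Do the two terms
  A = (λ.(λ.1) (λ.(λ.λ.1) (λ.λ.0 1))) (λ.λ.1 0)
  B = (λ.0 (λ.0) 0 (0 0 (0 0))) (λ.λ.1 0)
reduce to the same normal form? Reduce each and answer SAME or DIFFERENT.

Term A:
  start: (λ.(λ.1) (λ.(λ.λ.1) (λ.λ.0 1))) (λ.λ.1 0)
  →1  (λ.λ.λ.1 0) (λ.(λ.λ.1) (λ.λ.0 1))
  →2  λ.λ.1 0

Term B:
  start: (λ.0 (λ.0) 0 (0 0 (0 0))) (λ.λ.1 0)
  →1  (λ.λ.1 0) (λ.0) (λ.λ.1 0) ((λ.λ.1 0) (λ.λ.1 0) ((λ.λ.1 0) (λ.λ.1 0)))
  →2  (λ.(λ.0) 0) (λ.λ.1 0) ((λ.λ.1 0) (λ.λ.1 0) ((λ.λ.1 0) (λ.λ.1 0)))
  →3  (λ.0) (λ.λ.1 0) ((λ.λ.1 0) (λ.λ.1 0) ((λ.λ.1 0) (λ.λ.1 0)))
  →4  (λ.λ.1 0) ((λ.λ.1 0) (λ.λ.1 0) ((λ.λ.1 0) (λ.λ.1 0)))
  →5  λ.(λ.λ.1 0) (λ.λ.1 0) ((λ.λ.1 0) (λ.λ.1 0)) 0
  →6  λ.(λ.(λ.λ.1 0) 0) ((λ.λ.1 0) (λ.λ.1 0)) 0
  →7  λ.(λ.λ.1 0) ((λ.λ.1 0) (λ.λ.1 0)) 0
  →8  λ.(λ.(λ.λ.1 0) (λ.λ.1 0) 0) 0
  →9  λ.(λ.λ.1 0) (λ.λ.1 0) 0
  →10  λ.(λ.(λ.λ.1 0) 0) 0
  →11  λ.(λ.λ.1 0) 0
  →12  λ.λ.1 0

Answer: SAME — A ⇓ λ.λ.1 0, B ⇓ λ.λ.1 0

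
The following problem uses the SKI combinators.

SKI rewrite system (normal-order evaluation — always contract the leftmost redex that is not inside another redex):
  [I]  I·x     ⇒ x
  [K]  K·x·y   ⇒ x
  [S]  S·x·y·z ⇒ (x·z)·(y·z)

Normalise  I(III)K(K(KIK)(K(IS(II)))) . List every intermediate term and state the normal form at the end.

Answer: normal form = KI  (in 6 steps)

Working:
  start: I(III)K(K(KIK)(K(IS(II))))
  step 1: IIIK(K(KIK)(K(IS(II))))
  step 2: IIK(K(KIK)(K(IS(II))))
  step 3: IK(K(KIK)(K(IS(II))))
  step 4: K(K(KIK)(K(IS(II))))
  step 5: K(KIK)
  step 6: KI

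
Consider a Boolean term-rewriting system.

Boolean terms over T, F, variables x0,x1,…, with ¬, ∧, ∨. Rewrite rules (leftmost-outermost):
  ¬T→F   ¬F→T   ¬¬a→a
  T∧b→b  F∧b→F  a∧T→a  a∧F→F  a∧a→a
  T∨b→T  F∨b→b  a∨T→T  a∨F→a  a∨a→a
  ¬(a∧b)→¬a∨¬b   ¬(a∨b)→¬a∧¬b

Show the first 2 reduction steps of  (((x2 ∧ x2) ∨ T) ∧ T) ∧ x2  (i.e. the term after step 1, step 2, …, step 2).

Answer: after 2 steps: T ∧ x2

Derivation:
  start: (((x2 ∧ x2) ∨ T) ∧ T) ∧ x2
  step 1: ((x2 ∧ x2) ∨ T) ∧ x2
  step 2: T ∧ x2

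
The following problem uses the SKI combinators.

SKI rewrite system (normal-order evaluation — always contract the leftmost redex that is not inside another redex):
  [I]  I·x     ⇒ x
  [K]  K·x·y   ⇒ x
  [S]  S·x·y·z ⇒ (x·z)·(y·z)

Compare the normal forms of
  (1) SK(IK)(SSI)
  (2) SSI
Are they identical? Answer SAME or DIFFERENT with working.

Answer: SAME — A ⇓ SSI, B ⇓ SSI

Reduction:
Term A:
  start: SK(IK)(SSI)
  step 1: K(SSI)(IK(SSI))
  step 2: SSI

Term B:
  start: SSI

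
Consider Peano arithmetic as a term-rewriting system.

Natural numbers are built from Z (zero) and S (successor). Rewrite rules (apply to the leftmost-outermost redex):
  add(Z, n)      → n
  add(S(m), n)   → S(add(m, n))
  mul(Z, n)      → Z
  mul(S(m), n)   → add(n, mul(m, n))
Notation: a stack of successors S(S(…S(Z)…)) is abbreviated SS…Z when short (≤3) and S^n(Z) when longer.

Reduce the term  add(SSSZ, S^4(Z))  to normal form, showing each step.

Answer: normal form = S^7(Z)  (in 4 steps)

Working:
  start: add(SSSZ, S^4(Z))
  step 1: S(add(SSZ, S^4(Z)))
  step 2: S(S(add(SZ, S^4(Z))))
  step 3: S(S(S(add(Z, S^4(Z)))))
  step 4: S^7(Z)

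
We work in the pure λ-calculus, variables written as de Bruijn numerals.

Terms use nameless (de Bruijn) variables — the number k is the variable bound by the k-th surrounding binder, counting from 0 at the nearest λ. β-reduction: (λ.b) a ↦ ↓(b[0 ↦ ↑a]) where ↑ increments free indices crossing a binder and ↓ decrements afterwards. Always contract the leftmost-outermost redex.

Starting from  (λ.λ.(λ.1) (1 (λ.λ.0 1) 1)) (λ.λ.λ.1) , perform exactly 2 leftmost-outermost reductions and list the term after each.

Answer: after 2 steps: λ.0

Reduction:
  start: (λ.λ.(λ.1) (1 (λ.λ.0 1) 1)) (λ.λ.λ.1)
  →1  λ.(λ.1) ((λ.λ.λ.1) (λ.λ.0 1) (λ.λ.λ.1))
  →2  λ.0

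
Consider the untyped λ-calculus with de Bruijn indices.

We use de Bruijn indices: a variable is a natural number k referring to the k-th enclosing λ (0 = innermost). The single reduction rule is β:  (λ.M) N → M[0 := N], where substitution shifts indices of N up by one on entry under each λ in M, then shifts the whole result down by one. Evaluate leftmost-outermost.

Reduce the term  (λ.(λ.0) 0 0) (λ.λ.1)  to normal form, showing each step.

Answer: normal form = λ.λ.λ.1  (in 3 steps)

Working:
  start: (λ.(λ.0) 0 0) (λ.λ.1)
  step 1: (λ.0) (λ.λ.1) (λ.λ.1)
  step 2: (λ.λ.1) (λ.λ.1)
  step 3: λ.λ.λ.1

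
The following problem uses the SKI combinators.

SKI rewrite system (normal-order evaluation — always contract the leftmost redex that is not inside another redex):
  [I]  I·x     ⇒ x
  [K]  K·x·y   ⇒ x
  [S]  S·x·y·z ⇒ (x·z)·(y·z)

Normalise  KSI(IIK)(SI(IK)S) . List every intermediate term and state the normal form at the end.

  start: KSI(IIK)(SI(IK)S)
  step 1: S(IIK)(SI(IK)S)
  step 2: S(IK)(SI(IK)S)
  step 3: SK(SI(IK)S)
  step 4: SK(IS(IKS))
  step 5: SK(S(IKS))
  step 6: SK(S(KS))

Answer: normal form = SK(S(KS))  (in 6 steps)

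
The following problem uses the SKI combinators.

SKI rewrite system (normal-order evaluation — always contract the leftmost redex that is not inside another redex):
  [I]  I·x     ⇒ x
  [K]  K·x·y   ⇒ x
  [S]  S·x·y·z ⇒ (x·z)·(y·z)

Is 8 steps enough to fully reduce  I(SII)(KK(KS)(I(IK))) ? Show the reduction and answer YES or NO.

Answer: YES — reaches normal form K in 7 ≤ 8 steps

Derivation:
  start: I(SII)(KK(KS)(I(IK)))
  [1] SII(KK(KS)(I(IK)))
  [2] I(KK(KS)(I(IK)))(I(KK(KS)(I(IK))))
  [3] KK(KS)(I(IK))(I(KK(KS)(I(IK))))
  [4] K(I(IK))(I(KK(KS)(I(IK))))
  [5] I(IK)
  [6] IK
  [7] K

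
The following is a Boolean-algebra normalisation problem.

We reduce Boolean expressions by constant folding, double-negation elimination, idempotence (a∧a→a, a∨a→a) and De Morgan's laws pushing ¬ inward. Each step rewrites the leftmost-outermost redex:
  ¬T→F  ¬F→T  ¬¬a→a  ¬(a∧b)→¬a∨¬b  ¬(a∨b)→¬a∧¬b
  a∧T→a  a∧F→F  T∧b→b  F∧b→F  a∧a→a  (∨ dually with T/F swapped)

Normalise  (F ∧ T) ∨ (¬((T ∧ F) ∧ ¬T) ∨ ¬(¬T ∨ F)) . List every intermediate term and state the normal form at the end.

Answer: normal form = T  (in 9 steps)

Derivation:
  start: (F ∧ T) ∨ (¬((T ∧ F) ∧ ¬T) ∨ ¬(¬T ∨ F))
  →1  F ∨ (¬((T ∧ F) ∧ ¬T) ∨ ¬(¬T ∨ F))
  →2  ¬((T ∧ F) ∧ ¬T) ∨ ¬(¬T ∨ F)
  →3  (¬(T ∧ F) ∨ ¬¬T) ∨ ¬(¬T ∨ F)
  →4  ((¬T ∨ ¬F) ∨ ¬¬T) ∨ ¬(¬T ∨ F)
  →5  ((F ∨ ¬F) ∨ ¬¬T) ∨ ¬(¬T ∨ F)
  →6  (¬F ∨ ¬¬T) ∨ ¬(¬T ∨ F)
  →7  (T ∨ ¬¬T) ∨ ¬(¬T ∨ F)
  →8  T ∨ ¬(¬T ∨ F)
  →9  T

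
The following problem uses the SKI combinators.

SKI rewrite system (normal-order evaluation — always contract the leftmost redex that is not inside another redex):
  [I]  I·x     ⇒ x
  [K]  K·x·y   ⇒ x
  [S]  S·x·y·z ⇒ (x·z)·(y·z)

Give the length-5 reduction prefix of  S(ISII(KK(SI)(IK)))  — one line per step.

Answer: after 5 steps: S(IK)

Reduction:
  start: S(ISII(KK(SI)(IK)))
  →1  S(SII(KK(SI)(IK)))
  →2  S(I(KK(SI)(IK))(I(KK(SI)(IK))))
  →3  S(KK(SI)(IK)(I(KK(SI)(IK))))
  →4  S(K(IK)(I(KK(SI)(IK))))
  →5  S(IK)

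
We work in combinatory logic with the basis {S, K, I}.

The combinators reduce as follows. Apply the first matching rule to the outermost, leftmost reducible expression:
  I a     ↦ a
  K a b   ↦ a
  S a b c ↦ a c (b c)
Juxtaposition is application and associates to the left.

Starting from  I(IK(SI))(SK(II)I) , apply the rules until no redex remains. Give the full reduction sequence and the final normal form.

  start: I(IK(SI))(SK(II)I)
  step 1: IK(SI)(SK(II)I)
  step 2: K(SI)(SK(II)I)
  step 3: SI

Answer: normal form = SI  (in 3 steps)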